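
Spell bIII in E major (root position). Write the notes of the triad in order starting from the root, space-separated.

The root of bIII is the lowered 3rd degree: G# becomes G. In E minor the chord on G is G–B–D.

G B D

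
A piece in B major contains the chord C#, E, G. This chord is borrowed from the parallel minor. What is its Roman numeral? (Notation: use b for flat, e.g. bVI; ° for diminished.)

ii°

The root C# is the diatonic 2nd degree of B major; the borrowing shows in the chord quality. Diatonically B major has C#m (ii) on that degree; C#–E–G is instead the diminished chord native to B minor, so it takes the label ii°.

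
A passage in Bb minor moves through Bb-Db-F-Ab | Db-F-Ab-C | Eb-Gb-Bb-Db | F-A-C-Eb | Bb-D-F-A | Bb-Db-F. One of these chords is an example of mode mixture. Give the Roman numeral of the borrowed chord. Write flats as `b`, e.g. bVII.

The diatonic triads in Bb minor (with V from harmonic minor) are Bbm, Cdim, Db, Ebm, F, Gb, Ab. Of the given chords, Bb–Db–F–Ab = Bbm7, Db–F–Ab–C = Dbmaj7, Eb–Gb–Bb–Db = Ebm7, F–A–C–Eb = F7 and Bb–Db–F = Bbm are diatonic. Bb–D–F–A doesn't fit — on degree 1 Bb minor would have Bbm (i). Bbmaj7 is the degree-1 chord of Bb major, so it is the borrowed Imaj7.

Imaj7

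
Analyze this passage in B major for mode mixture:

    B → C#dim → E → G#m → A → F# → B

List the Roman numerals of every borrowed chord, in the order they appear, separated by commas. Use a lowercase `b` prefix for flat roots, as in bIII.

B major has the diatonic set B, C#m, D#m, E, F#, G#m, A#dim. B, E, G#m and F# are all diatonic. But C#dim (C#–E–G) is foreign: the diatonic ii on degree 2 is C#m, whereas C#dim comes from B minor. It is labeled ii°. But A (A–C#–E) is foreign: the diatonic vii° on degree 7 is A#dim, whereas A comes from B minor. It is labeled bVII.

ii°, bVII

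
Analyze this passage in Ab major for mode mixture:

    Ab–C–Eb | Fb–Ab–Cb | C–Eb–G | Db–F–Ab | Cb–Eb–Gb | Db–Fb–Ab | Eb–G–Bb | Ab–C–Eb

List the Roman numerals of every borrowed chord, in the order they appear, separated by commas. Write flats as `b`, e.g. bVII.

bVI, bIII, iv

Ab major has the diatonic set Ab, Bbm, Cm, Db, Eb, Fm, Gdim. Of the given chords, Ab–C–Eb = Ab, C–Eb–G = Cm, Db–F–Ab = Db and Eb–G–Bb = Eb are diatonic. Fb–Ab–Cb is not: scale degree 6 in Ab major carries Fm (vi). In Ab minor the chord on that degree is Fb, so here it functions as bVI, borrowed from the parallel minor. But Cb–Eb–Gb is foreign: the diatonic iii on degree 3 is Cm, whereas Cb comes from Ab minor. It is labeled bIII. Db–Fb–Ab is not: scale degree 4 in Ab major carries Db (IV). In Ab minor the chord on that degree is Dbm, so here it functions as iv, borrowed from the parallel minor.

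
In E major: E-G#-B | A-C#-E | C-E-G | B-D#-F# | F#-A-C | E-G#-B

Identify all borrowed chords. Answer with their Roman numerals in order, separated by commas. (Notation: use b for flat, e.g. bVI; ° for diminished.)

E major has the diatonic set E, F#m, G#m, A, B, C#m, D#dim. E–G#–B = E, A–C#–E = A and B–D#–F# = B all belong to that set. C–E–G doesn't fit — on degree 6 E major would have C#m (vi). C is the degree-6 chord of E minor, so it is the borrowed bVI. But F#–A–C is foreign: the diatonic ii on degree 2 is F#m, whereas F#dim comes from E minor. It is labeled ii°.

bVI, ii°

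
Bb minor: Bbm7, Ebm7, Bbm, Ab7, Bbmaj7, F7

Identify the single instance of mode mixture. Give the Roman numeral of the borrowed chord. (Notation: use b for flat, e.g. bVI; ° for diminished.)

Imaj7

In Bb minor (with V from harmonic minor) the diatonic chords are Bbm, Cdim, Db, Ebm, F, Gb, Ab. Of the given chords, Bbm7, Ebm7, Bbm, Ab7 and F7 are diatonic. But Bbmaj7 (Bb–D–F–A) is foreign: the diatonic i on degree 1 is Bbm, whereas Bbmaj7 comes from Bb major. It is labeled Imaj7.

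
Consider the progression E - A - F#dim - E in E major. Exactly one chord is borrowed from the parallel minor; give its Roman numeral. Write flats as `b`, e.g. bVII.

In E major the diatonic chords are E, F#m, G#m, A, B, C#m, D#dim. E and A both belong to that set. F#dim (F#–A–C) is not: scale degree 2 in E major carries F#m (ii). In E minor the chord on that degree is F#dim, so here it functions as ii°, borrowed from the parallel minor.

ii°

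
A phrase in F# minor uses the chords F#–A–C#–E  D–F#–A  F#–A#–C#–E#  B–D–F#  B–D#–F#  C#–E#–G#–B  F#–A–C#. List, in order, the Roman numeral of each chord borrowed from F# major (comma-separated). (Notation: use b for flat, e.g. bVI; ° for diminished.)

Imaj7, IV

F# minor has the diatonic set F#m, G#dim, A, Bm, C#, D, E (with V from harmonic minor). F#–A–C#–E = F#m7, D–F#–A = D, B–D–F# = Bm, C#–E#–G#–B = C#7 and F#–A–C# = F#m all belong to that set. F#–A#–C#–E# is not: scale degree 1 in F# minor carries F#m (i). In F# major the chord on that degree is F#maj7, so here it functions as Imaj7, borrowed from the parallel major. B–D#–F# is not: scale degree 4 in F# minor carries Bm (iv). In F# major the chord on that degree is B, so here it functions as IV, borrowed from the parallel major.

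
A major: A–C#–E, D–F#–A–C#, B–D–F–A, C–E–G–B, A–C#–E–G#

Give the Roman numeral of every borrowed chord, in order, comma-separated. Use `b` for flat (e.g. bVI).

iiø7, bIIImaj7

In A major the diatonic chords are A, Bm, C#m, D, E, F#m, G#dim. A–C#–E = A, D–F#–A–C# = Dmaj7 and A–C#–E–G# = Amaj7 are all diatonic. But B–D–F–A is foreign: the diatonic ii on degree 2 is Bm, whereas Bm7b5 comes from A minor. It is labeled iiø7. C–E–G–B is not: scale degree 3 in A major carries C#m (iii). In A minor the chord on that degree is Cmaj7, so here it functions as bIIImaj7, borrowed from the parallel minor.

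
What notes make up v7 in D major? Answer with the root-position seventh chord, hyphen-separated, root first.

A-C-E-G

The root, A, is scale degree 5 — the same note in D major and D minor; only the chord quality changes. In D minor the chord on A is A–C–E–G.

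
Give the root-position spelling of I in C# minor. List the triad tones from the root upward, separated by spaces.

C# E# G#

The root, C#, is scale degree 1 — the same note in C# minor and C# major; only the chord quality changes. In C# major the chord on C# is C#–E#–G#.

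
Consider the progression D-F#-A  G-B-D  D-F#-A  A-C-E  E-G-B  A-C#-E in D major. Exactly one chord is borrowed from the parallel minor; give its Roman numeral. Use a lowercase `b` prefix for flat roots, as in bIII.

In D major the diatonic chords are D, Em, F#m, G, A, Bm, C#dim. D–F#–A = D, G–B–D = G, E–G–B = Em and A–C#–E = A all belong to that set. But A–C–E is foreign: the diatonic V on degree 5 is A, whereas Am comes from D minor. It is labeled v.

v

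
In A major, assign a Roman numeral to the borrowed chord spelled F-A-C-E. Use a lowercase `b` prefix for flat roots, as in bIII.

bVImaj7

In A major scale degree 6 is F#; F is its lowered form, from A minor. The diatonic chord on degree 6 would be F#m (vi), but F–A–C–E is the major-seventh chord from A minor. As a borrowed chord it is labeled bVImaj7.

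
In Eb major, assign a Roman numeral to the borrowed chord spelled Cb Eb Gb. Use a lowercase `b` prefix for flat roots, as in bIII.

The root Cb is the lowered 6th scale degree — diatonically Eb major has C there. Cb–Eb–Gb is a major chord — the form found in Eb minor, not the diatonic vi (Cm). Borrowed into Eb major it is written bVI.

bVI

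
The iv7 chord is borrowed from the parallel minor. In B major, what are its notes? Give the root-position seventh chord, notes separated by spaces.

The root, E, is scale degree 4 — the same note in B major and B minor; only the chord quality changes. Stacking thirds in B minor on E gives E–G–B–D.

E G B D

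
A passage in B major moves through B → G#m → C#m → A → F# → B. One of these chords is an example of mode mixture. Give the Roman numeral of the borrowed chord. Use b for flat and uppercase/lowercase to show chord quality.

B major has the diatonic set B, C#m, D#m, E, F#, G#m, A#dim. B, G#m, C#m and F# all belong to that set. A (A–C#–E) is not: scale degree 7 in B major carries A#dim (vii°). In B minor the chord on that degree is A, so here it functions as bVII, borrowed from the parallel minor.

bVII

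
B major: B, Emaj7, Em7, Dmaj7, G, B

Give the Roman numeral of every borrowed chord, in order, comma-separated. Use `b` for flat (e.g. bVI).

iv7, bIIImaj7, bVI

In B major the diatonic chords are B, C#m, D#m, E, F#, G#m, A#dim. B and Emaj7 are both diatonic. Em7 (E–G–B–D) doesn't fit — on degree 4 B major would have E (IV). Em7 is the degree-4 chord of B minor, so it is the borrowed iv7. Dmaj7 (D–F#–A–C#) doesn't fit — on degree 3 B major would have D#m (iii). Dmaj7 is the degree-3 chord of B minor, so it is the borrowed bIIImaj7. But G (G–B–D) is foreign: the diatonic vi on degree 6 is G#m, whereas G comes from B minor. It is labeled bVI.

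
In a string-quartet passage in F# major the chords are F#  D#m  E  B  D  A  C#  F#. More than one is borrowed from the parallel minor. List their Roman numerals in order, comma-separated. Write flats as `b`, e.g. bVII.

The diatonic triads in F# major are F#, G#m, A#m, B, C#, D#m, E#dim. F#, D#m, B and C# all belong to that set. E (E–G#–B) doesn't fit — on degree 7 F# major would have E#dim (vii°). E is the degree-7 chord of F# minor, so it is the borrowed bVII. D (D–F#–A) is not: scale degree 6 in F# major carries D#m (vi). In F# minor the chord on that degree is D, so here it functions as bVI, borrowed from the parallel minor. A (A–C#–E) doesn't fit — on degree 3 F# major would have A#m (iii). A is the degree-3 chord of F# minor, so it is the borrowed bIII.

bVII, bVI, bIII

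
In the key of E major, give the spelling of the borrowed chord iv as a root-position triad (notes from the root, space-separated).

A C E

iv is built on scale degree 4, which is A in both E major and its parallel. Stacking thirds in E minor on A gives A–C–E.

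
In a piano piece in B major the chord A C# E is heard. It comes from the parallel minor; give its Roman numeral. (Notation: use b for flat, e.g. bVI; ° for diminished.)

The root A is the lowered 7th scale degree — diatonically B major has A# there. Diatonically B major has A#dim (vii°) on that degree; A–C#–E is instead the major chord native to B minor, so it takes the label bVII.

bVII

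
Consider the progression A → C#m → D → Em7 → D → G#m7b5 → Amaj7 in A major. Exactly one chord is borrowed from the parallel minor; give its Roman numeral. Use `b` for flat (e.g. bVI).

v7

In A major the diatonic chords are A, Bm, C#m, D, E, F#m, G#dim. Of the given chords, A, C#m, D, G#m7b5 and Amaj7 are diatonic. Em7 (E–G–B–D) doesn't fit — on degree 5 A major would have E (V). Em7 is the degree-5 chord of A minor, so it is the borrowed v7.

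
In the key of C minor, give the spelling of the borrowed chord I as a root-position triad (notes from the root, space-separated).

I is built on scale degree 1, which is C in both C minor and its parallel. Building the major chord from the parallel major on C: C–E–G.

C E G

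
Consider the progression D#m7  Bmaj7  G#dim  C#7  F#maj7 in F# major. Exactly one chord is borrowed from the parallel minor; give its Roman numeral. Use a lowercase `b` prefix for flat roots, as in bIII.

ii°

F# major has the diatonic set F#, G#m, A#m, B, C#, D#m, E#dim. D#m7, Bmaj7, C#7 and F#maj7 all belong to that set. G#dim (G#–B–D) doesn't fit — on degree 2 F# major would have G#m (ii). G#dim is the degree-2 chord of F# minor, so it is the borrowed ii°.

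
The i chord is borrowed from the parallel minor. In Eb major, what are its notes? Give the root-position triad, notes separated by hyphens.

The root, Eb, is scale degree 1 — the same note in Eb major and Eb minor; only the chord quality changes. In Eb minor the chord on Eb is Eb–Gb–Bb.

Eb-Gb-Bb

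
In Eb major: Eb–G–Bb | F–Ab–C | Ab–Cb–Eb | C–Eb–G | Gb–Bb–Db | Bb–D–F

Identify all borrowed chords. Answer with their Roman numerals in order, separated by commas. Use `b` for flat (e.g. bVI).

In Eb major the diatonic chords are Eb, Fm, Gm, Ab, Bb, Cm, Ddim. Eb–G–Bb = Eb, F–Ab–C = Fm, C–Eb–G = Cm and Bb–D–F = Bb are all diatonic. Ab–Cb–Eb is not: scale degree 4 in Eb major carries Ab (IV). In Eb minor the chord on that degree is Abm, so here it functions as iv, borrowed from the parallel minor. Gb–Bb–Db is not: scale degree 3 in Eb major carries Gm (iii). In Eb minor the chord on that degree is Gb, so here it functions as bIII, borrowed from the parallel minor.

iv, bIII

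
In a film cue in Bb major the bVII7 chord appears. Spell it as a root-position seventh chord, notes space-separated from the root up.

Ab C Eb Gb

Scale degree 7 in Bb major is A. bVII7 uses the lowered form, Ab, taken from Bb minor. Building the dominant-seventh chord from the parallel minor on Ab: Ab–C–Eb–Gb.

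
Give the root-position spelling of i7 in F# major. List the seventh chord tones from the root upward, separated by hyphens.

F#-A-C#-E

The root, F#, is scale degree 1 — the same note in F# major and F# minor; only the chord quality changes. Building the minor-seventh chord from the parallel minor on F#: F#–A–C#–E.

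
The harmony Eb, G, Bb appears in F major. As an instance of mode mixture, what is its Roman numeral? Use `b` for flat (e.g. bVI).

In F major scale degree 7 is E; Eb is its lowered form, from F minor. Diatonically F major has Edim (vii°) on that degree; Eb–G–Bb is instead the major chord native to F minor, so it takes the label bVII.

bVII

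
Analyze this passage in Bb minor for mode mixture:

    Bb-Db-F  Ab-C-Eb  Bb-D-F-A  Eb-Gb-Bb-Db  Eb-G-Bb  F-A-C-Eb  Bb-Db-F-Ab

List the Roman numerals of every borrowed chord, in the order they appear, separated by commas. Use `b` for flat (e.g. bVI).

Imaj7, IV

In Bb minor (with V from harmonic minor) the diatonic chords are Bbm, Cdim, Db, Ebm, F, Gb, Ab. Bb–Db–F = Bbm, Ab–C–Eb = Ab, Eb–Gb–Bb–Db = Ebm7, F–A–C–Eb = F7 and Bb–Db–F–Ab = Bbm7 all belong to that set. But Bb–D–F–A is foreign: the diatonic i on degree 1 is Bbm, whereas Bbmaj7 comes from Bb major. It is labeled Imaj7. But Eb–G–Bb is foreign: the diatonic iv on degree 4 is Ebm, whereas Eb comes from Bb major. It is labeled IV.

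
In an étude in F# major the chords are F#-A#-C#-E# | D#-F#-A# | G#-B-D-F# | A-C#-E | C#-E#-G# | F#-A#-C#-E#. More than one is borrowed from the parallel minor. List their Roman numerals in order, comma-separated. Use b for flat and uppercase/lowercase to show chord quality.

iiø7, bIII

In F# major the diatonic chords are F#, G#m, A#m, B, C#, D#m, E#dim. Of the given chords, F#–A#–C#–E# = F#maj7, D#–F#–A# = D#m and C#–E#–G# = C# are diatonic. G#–B–D–F# doesn't fit — on degree 2 F# major would have G#m (ii). G#m7b5 is the degree-2 chord of F# minor, so it is the borrowed iiø7. But A–C#–E is foreign: the diatonic iii on degree 3 is A#m, whereas A comes from F# minor. It is labeled bIII.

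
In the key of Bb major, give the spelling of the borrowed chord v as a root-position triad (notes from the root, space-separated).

v is built on scale degree 5, which is F in both Bb major and its parallel. Building the minor chord from the parallel minor on F: F–Ab–C.

F Ab C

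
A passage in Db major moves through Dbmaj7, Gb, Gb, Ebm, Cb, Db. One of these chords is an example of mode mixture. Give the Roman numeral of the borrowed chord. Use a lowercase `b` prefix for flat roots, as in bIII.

bVII

Db major has the diatonic set Db, Ebm, Fm, Gb, Ab, Bbm, Cdim. Dbmaj7, Gb, Ebm and Db all belong to that set. But Cb (Cb–Eb–Gb) is foreign: the diatonic vii° on degree 7 is Cdim, whereas Cb comes from Db minor. It is labeled bVII.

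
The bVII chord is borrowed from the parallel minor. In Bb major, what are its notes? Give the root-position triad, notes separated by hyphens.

Scale degree 7 in Bb major is A. bVII uses the lowered form, Ab, taken from Bb minor. In Bb minor the chord on Ab is Ab–C–Eb.

Ab-C-Eb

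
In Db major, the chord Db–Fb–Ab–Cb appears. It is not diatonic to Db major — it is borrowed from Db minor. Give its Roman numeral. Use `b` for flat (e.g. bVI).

The root Db is the diatonic 1st degree of Db major; the borrowing shows in the chord quality. The diatonic chord on degree 1 would be Db (I), but Db–Fb–Ab–Cb is the minor-seventh chord from Db minor. As a borrowed chord it is labeled i7.

i7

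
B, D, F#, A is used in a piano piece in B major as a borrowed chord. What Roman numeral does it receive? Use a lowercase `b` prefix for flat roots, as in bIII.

i7

The root B is the diatonic 1st degree of B major; the borrowing shows in the chord quality. The diatonic chord on degree 1 would be B (I), but B–D–F#–A is the minor-seventh chord from B minor. As a borrowed chord it is labeled i7.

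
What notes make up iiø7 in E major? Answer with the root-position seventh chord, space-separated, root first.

F# A C E

iiø7 is built on scale degree 2, which is F# in both E major and its parallel. In E minor the chord on F# is F#–A–C–E.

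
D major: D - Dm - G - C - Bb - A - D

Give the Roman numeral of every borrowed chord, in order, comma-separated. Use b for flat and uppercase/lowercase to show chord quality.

The diatonic triads in D major are D, Em, F#m, G, A, Bm, C#dim. D, G and A are all diatonic. Dm (D–F–A) is not: scale degree 1 in D major carries D (I). In D minor the chord on that degree is Dm, so here it functions as i, borrowed from the parallel minor. C (C–E–G) doesn't fit — on degree 7 D major would have C#dim (vii°). C is the degree-7 chord of D minor, so it is the borrowed bVII. Bb (Bb–D–F) doesn't fit — on degree 6 D major would have Bm (vi). Bb is the degree-6 chord of D minor, so it is the borrowed bVI.

i, bVII, bVI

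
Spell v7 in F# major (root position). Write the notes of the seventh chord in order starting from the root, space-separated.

C# E G# B

The root, C#, is scale degree 5 — the same note in F# major and F# minor; only the chord quality changes. In F# minor the chord on C# is C#–E–G#–B.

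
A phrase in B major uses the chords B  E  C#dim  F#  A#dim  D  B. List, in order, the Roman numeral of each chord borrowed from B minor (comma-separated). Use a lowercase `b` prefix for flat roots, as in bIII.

B major has the diatonic set B, C#m, D#m, E, F#, G#m, A#dim. Of the given chords, B, E, F# and A#dim are diatonic. But C#dim (C#–E–G) is foreign: the diatonic ii on degree 2 is C#m, whereas C#dim comes from B minor. It is labeled ii°. D (D–F#–A) doesn't fit — on degree 3 B major would have D#m (iii). D is the degree-3 chord of B minor, so it is the borrowed bIII.

ii°, bIII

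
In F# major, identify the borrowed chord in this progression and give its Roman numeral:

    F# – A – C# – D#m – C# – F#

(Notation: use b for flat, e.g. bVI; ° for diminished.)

In F# major the diatonic chords are F#, G#m, A#m, B, C#, D#m, E#dim. F#, C# and D#m all belong to that set. But A (A–C#–E) is foreign: the diatonic iii on degree 3 is A#m, whereas A comes from F# minor. It is labeled bIII.

bIII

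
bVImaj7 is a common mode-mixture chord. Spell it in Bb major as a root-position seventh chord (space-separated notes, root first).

Gb Bb Db F

bVImaj7 is built on the lowered scale degree 6. In Bb major degree 6 is G; lowered it becomes Gb. Building the major-seventh chord from the parallel minor on Gb: Gb–Bb–Db–F.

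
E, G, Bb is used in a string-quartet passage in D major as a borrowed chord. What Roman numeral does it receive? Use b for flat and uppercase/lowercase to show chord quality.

ii°

The root E is the diatonic 2nd degree of D major; the borrowing shows in the chord quality. Diatonically D major has Em (ii) on that degree; E–G–Bb is instead the diminished chord native to D minor, so it takes the label ii°.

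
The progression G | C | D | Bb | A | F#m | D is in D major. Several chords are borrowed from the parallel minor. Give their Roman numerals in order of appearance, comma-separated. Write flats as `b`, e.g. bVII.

D major has the diatonic set D, Em, F#m, G, A, Bm, C#dim. Of the given chords, G, D, A and F#m are diatonic. C (C–E–G) doesn't fit — on degree 7 D major would have C#dim (vii°). C is the degree-7 chord of D minor, so it is the borrowed bVII. But Bb (Bb–D–F) is foreign: the diatonic vi on degree 6 is Bm, whereas Bb comes from D minor. It is labeled bVI.

bVII, bVI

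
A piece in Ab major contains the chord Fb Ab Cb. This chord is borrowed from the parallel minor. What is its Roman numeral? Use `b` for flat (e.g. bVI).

The root Fb is the lowered 6th scale degree — diatonically Ab major has F there. Diatonically Ab major has Fm (vi) on that degree; Fb–Ab–Cb is instead the major chord native to Ab minor, so it takes the label bVI.

bVI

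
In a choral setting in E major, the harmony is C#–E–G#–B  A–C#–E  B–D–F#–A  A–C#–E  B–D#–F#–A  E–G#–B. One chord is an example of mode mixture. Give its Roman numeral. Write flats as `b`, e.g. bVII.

In E major the diatonic chords are E, F#m, G#m, A, B, C#m, D#dim. C#–E–G#–B = C#m7, A–C#–E = A, B–D#–F#–A = B7 and E–G#–B = E all belong to that set. B–D–F#–A doesn't fit — on degree 5 E major would have B (V). Bm7 is the degree-5 chord of E minor, so it is the borrowed v7.

v7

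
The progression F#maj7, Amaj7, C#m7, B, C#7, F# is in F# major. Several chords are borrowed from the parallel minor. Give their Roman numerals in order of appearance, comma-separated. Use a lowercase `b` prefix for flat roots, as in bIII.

In F# major the diatonic chords are F#, G#m, A#m, B, C#, D#m, E#dim. Of the given chords, F#maj7, B, C#7 and F# are diatonic. But Amaj7 (A–C#–E–G#) is foreign: the diatonic iii on degree 3 is A#m, whereas Amaj7 comes from F# minor. It is labeled bIIImaj7. C#m7 (C#–E–G#–B) is not: scale degree 5 in F# major carries C# (V). In F# minor the chord on that degree is C#m7, so here it functions as v7, borrowed from the parallel minor.

bIIImaj7, v7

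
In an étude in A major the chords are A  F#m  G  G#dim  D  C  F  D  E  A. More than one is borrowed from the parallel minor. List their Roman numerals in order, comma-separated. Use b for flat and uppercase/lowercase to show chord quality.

A major has the diatonic set A, Bm, C#m, D, E, F#m, G#dim. A, F#m, G#dim, D and E all belong to that set. G (G–B–D) is not: scale degree 7 in A major carries G#dim (vii°). In A minor the chord on that degree is G, so here it functions as bVII, borrowed from the parallel minor. C (C–E–G) is not: scale degree 3 in A major carries C#m (iii). In A minor the chord on that degree is C, so here it functions as bIII, borrowed from the parallel minor. F (F–A–C) doesn't fit — on degree 6 A major would have F#m (vi). F is the degree-6 chord of A minor, so it is the borrowed bVI.

bVII, bIII, bVI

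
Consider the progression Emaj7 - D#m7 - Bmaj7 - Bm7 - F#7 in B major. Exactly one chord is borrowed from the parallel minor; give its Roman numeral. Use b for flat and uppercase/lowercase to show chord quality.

The diatonic triads in B major are B, C#m, D#m, E, F#, G#m, A#dim. Emaj7, D#m7, Bmaj7 and F#7 are all diatonic. But Bm7 (B–D–F#–A) is foreign: the diatonic I on degree 1 is B, whereas Bm7 comes from B minor. It is labeled i7.

i7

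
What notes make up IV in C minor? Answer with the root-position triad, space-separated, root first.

The root, F, is scale degree 4 — the same note in C minor and C major; only the chord quality changes. In C major the chord on F is F–A–C.

F A C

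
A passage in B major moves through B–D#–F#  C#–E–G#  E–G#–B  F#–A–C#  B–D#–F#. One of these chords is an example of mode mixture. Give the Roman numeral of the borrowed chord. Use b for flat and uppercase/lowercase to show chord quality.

v

B major has the diatonic set B, C#m, D#m, E, F#, G#m, A#dim. B–D#–F# = B, C#–E–G# = C#m and E–G#–B = E are all diatonic. F#–A–C# doesn't fit — on degree 5 B major would have F# (V). F#m is the degree-5 chord of B minor, so it is the borrowed v.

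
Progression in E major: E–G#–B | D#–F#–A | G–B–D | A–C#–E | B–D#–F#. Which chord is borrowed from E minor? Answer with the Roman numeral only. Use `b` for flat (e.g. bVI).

bIII

The diatonic triads in E major are E, F#m, G#m, A, B, C#m, D#dim. Of the given chords, E–G#–B = E, D#–F#–A = D#dim, A–C#–E = A and B–D#–F# = B are diatonic. But G–B–D is foreign: the diatonic iii on degree 3 is G#m, whereas G comes from E minor. It is labeled bIII.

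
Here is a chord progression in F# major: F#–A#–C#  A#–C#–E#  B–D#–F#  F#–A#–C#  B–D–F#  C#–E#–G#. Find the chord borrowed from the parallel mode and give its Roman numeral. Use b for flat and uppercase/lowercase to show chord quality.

In F# major the diatonic chords are F#, G#m, A#m, B, C#, D#m, E#dim. F#–A#–C# = F#, A#–C#–E# = A#m, B–D#–F# = B and C#–E#–G# = C# all belong to that set. But B–D–F# is foreign: the diatonic IV on degree 4 is B, whereas Bm comes from F# minor. It is labeled iv.

iv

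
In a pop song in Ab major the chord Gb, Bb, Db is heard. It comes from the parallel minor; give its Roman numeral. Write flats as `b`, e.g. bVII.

The root Gb is the lowered 7th scale degree — diatonically Ab major has G there. Gb–Bb–Db is a major chord — the form found in Ab minor, not the diatonic vii° (Gdim). Borrowed into Ab major it is written bVII.

bVII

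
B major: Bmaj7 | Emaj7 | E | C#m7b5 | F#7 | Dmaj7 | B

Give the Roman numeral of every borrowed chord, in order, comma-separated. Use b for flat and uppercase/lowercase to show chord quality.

B major has the diatonic set B, C#m, D#m, E, F#, G#m, A#dim. Bmaj7, Emaj7, E, F#7 and B are all diatonic. C#m7b5 (C#–E–G–B) is not: scale degree 2 in B major carries C#m (ii). In B minor the chord on that degree is C#m7b5, so here it functions as iiø7, borrowed from the parallel minor. Dmaj7 (D–F#–A–C#) is not: scale degree 3 in B major carries D#m (iii). In B minor the chord on that degree is Dmaj7, so here it functions as bIIImaj7, borrowed from the parallel minor.

iiø7, bIIImaj7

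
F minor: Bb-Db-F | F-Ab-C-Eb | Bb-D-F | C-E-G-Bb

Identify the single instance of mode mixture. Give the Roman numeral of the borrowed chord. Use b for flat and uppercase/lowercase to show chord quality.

In F minor (with V from harmonic minor) the diatonic chords are Fm, Gdim, Ab, Bbm, C, Db, Eb. Bb–Db–F = Bbm, F–Ab–C–Eb = Fm7 and C–E–G–Bb = C7 all belong to that set. Bb–D–F doesn't fit — on degree 4 F minor would have Bbm (iv). Bb is the degree-4 chord of F major, so it is the borrowed IV.

IV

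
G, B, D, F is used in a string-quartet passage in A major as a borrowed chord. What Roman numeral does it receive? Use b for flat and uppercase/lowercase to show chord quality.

bVII7

G is the lowered form of scale degree 7 in A major (the diatonic degree 7 is G#). G–B–D–F is a dominant-seventh chord — the form found in A minor, not the diatonic vii° (G#dim). Borrowed into A major it is written bVII7.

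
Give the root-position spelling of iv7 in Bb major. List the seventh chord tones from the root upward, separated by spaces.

The root, Eb, is scale degree 4 — the same note in Bb major and Bb minor; only the chord quality changes. Building the minor-seventh chord from the parallel minor on Eb: Eb–Gb–Bb–Db.

Eb Gb Bb Db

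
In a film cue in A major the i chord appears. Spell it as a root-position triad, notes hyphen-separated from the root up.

A-C-E

The root, A, is scale degree 1 — the same note in A major and A minor; only the chord quality changes. Building the minor chord from the parallel minor on A: A–C–E.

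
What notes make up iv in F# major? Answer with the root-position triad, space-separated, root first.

B D F#

The root, B, is scale degree 4 — the same note in F# major and F# minor; only the chord quality changes. Stacking thirds in F# minor on B gives B–D–F#.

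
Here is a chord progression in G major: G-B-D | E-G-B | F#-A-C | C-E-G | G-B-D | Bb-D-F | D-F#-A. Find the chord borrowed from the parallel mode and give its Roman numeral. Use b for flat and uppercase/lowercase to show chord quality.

bIII

The diatonic triads in G major are G, Am, Bm, C, D, Em, F#dim. G–B–D = G, E–G–B = Em, F#–A–C = F#dim, C–E–G = C and D–F#–A = D are all diatonic. But Bb–D–F is foreign: the diatonic iii on degree 3 is Bm, whereas Bb comes from G minor. It is labeled bIII.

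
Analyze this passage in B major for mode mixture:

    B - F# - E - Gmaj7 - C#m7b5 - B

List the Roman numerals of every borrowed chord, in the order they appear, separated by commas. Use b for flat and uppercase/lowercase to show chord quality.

bVImaj7, iiø7

B major has the diatonic set B, C#m, D#m, E, F#, G#m, A#dim. Of the given chords, B, F# and E are diatonic. Gmaj7 (G–B–D–F#) doesn't fit — on degree 6 B major would have G#m (vi). Gmaj7 is the degree-6 chord of B minor, so it is the borrowed bVImaj7. But C#m7b5 (C#–E–G–B) is foreign: the diatonic ii on degree 2 is C#m, whereas C#m7b5 comes from B minor. It is labeled iiø7.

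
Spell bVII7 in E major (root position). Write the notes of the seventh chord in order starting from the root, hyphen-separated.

D-F#-A-C

The root of bVII7 is the lowered 7th degree: D# becomes D. In E minor the chord on D is D–F#–A–C.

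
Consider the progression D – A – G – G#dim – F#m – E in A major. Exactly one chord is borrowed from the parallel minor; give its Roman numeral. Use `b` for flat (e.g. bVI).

bVII

A major has the diatonic set A, Bm, C#m, D, E, F#m, G#dim. D, A, G#dim, F#m and E all belong to that set. But G (G–B–D) is foreign: the diatonic vii° on degree 7 is G#dim, whereas G comes from A minor. It is labeled bVII.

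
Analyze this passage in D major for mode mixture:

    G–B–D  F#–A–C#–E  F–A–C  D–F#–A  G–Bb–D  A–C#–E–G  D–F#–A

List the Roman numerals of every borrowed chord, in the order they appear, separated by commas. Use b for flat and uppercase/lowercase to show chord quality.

bIII, iv

D major has the diatonic set D, Em, F#m, G, A, Bm, C#dim. Of the given chords, G–B–D = G, F#–A–C#–E = F#m7, D–F#–A = D and A–C#–E–G = A7 are diatonic. F–A–C is not: scale degree 3 in D major carries F#m (iii). In D minor the chord on that degree is F, so here it functions as bIII, borrowed from the parallel minor. But G–Bb–D is foreign: the diatonic IV on degree 4 is G, whereas Gm comes from D minor. It is labeled iv.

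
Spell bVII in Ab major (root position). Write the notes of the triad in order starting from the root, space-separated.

Scale degree 7 in Ab major is G. bVII uses the lowered form, Gb, taken from Ab minor. Stacking thirds in Ab minor on Gb gives Gb–Bb–Db.

Gb Bb Db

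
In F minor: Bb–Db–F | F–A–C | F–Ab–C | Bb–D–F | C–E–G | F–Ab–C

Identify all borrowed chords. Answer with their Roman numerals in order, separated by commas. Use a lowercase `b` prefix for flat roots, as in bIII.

I, IV

F minor has the diatonic set Fm, Gdim, Ab, Bbm, C, Db, Eb (with V from harmonic minor). Bb–Db–F = Bbm, F–Ab–C = Fm and C–E–G = C are all diatonic. But F–A–C is foreign: the diatonic i on degree 1 is Fm, whereas F comes from F major. It is labeled I. Bb–D–F doesn't fit — on degree 4 F minor would have Bbm (iv). Bb is the degree-4 chord of F major, so it is the borrowed IV.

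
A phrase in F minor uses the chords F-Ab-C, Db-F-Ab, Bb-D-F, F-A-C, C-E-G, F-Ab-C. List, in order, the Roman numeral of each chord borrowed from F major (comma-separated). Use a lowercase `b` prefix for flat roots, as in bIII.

IV, I

F minor has the diatonic set Fm, Gdim, Ab, Bbm, C, Db, Eb (with V from harmonic minor). Of the given chords, F–Ab–C = Fm, Db–F–Ab = Db and C–E–G = C are diatonic. Bb–D–F is not: scale degree 4 in F minor carries Bbm (iv). In F major the chord on that degree is Bb, so here it functions as IV, borrowed from the parallel major. But F–A–C is foreign: the diatonic i on degree 1 is Fm, whereas F comes from F major. It is labeled I.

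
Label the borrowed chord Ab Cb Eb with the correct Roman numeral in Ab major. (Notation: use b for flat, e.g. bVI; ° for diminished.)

Ab is scale degree 1 in Ab major. Ab–Cb–Eb is a minor chord — the form found in Ab minor, not the diatonic I (Ab). Borrowed into Ab major it is written i.

i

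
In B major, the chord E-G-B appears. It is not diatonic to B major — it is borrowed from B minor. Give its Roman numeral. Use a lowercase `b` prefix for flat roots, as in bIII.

iv

The root E is the diatonic 4th degree of B major; the borrowing shows in the chord quality. Diatonically B major has E (IV) on that degree; E–G–B is instead the minor chord native to B minor, so it takes the label iv.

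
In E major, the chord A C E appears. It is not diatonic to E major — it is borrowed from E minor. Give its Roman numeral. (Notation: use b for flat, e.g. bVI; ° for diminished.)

iv

The root A is the diatonic 4th degree of E major; the borrowing shows in the chord quality. Diatonically E major has A (IV) on that degree; A–C–E is instead the minor chord native to E minor, so it takes the label iv.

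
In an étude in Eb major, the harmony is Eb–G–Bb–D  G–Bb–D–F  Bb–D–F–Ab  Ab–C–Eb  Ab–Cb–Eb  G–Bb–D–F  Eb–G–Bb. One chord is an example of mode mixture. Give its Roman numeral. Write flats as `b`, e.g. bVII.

iv

In Eb major the diatonic chords are Eb, Fm, Gm, Ab, Bb, Cm, Ddim. Eb–G–Bb–D = Ebmaj7, G–Bb–D–F = Gm7, Bb–D–F–Ab = Bb7, Ab–C–Eb = Ab and Eb–G–Bb = Eb all belong to that set. But Ab–Cb–Eb is foreign: the diatonic IV on degree 4 is Ab, whereas Abm comes from Eb minor. It is labeled iv.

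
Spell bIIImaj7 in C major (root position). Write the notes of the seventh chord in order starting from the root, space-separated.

Eb G Bb D

Scale degree 3 in C major is E. bIIImaj7 uses the lowered form, Eb, taken from C minor. Building the major-seventh chord from the parallel minor on Eb: Eb–G–Bb–D.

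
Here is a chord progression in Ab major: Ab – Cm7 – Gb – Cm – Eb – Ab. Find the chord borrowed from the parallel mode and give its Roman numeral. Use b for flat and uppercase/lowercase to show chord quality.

Ab major has the diatonic set Ab, Bbm, Cm, Db, Eb, Fm, Gdim. Of the given chords, Ab, Cm7, Cm and Eb are diatonic. But Gb (Gb–Bb–Db) is foreign: the diatonic vii° on degree 7 is Gdim, whereas Gb comes from Ab minor. It is labeled bVII.

bVII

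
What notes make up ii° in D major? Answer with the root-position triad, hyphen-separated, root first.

The root, E, is scale degree 2 — the same note in D major and D minor; only the chord quality changes. Stacking thirds in D minor on E gives E–G–Bb.

E-G-Bb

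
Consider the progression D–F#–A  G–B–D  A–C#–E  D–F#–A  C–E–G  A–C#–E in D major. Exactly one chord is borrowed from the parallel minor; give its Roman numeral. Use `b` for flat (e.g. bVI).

The diatonic triads in D major are D, Em, F#m, G, A, Bm, C#dim. D–F#–A = D, G–B–D = G and A–C#–E = A are all diatonic. C–E–G is not: scale degree 7 in D major carries C#dim (vii°). In D minor the chord on that degree is C, so here it functions as bVII, borrowed from the parallel minor.

bVII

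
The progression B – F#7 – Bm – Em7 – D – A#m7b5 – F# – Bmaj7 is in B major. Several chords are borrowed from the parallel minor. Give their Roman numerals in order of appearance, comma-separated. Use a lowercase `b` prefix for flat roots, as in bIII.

i, iv7, bIII

B major has the diatonic set B, C#m, D#m, E, F#, G#m, A#dim. B, F#7, A#m7b5, F# and Bmaj7 all belong to that set. Bm (B–D–F#) doesn't fit — on degree 1 B major would have B (I). Bm is the degree-1 chord of B minor, so it is the borrowed i. Em7 (E–G–B–D) is not: scale degree 4 in B major carries E (IV). In B minor the chord on that degree is Em7, so here it functions as iv7, borrowed from the parallel minor. D (D–F#–A) doesn't fit — on degree 3 B major would have D#m (iii). D is the degree-3 chord of B minor, so it is the borrowed bIII.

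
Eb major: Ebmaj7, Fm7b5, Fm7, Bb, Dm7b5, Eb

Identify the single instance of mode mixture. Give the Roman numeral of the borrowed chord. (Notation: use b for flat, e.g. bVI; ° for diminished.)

iiø7

The diatonic triads in Eb major are Eb, Fm, Gm, Ab, Bb, Cm, Ddim. Ebmaj7, Fm7, Bb, Dm7b5 and Eb all belong to that set. Fm7b5 (F–Ab–Cb–Eb) doesn't fit — on degree 2 Eb major would have Fm (ii). Fm7b5 is the degree-2 chord of Eb minor, so it is the borrowed iiø7.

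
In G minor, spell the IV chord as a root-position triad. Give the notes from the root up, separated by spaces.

The root, C, is scale degree 4 — the same note in G minor and G major; only the chord quality changes. Building the major chord from the parallel major on C: C–E–G.

C E G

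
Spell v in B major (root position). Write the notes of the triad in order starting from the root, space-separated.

F# A C#

v is built on scale degree 5, which is F# in both B major and its parallel. Stacking thirds in B minor on F# gives F#–A–C#.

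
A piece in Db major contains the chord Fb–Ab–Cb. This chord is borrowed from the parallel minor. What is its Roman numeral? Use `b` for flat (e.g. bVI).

bIII

The root Fb is the lowered 3rd scale degree — diatonically Db major has F there. The diatonic chord on degree 3 would be Fm (iii), but Fb–Ab–Cb is the major chord from Db minor. As a borrowed chord it is labeled bIII.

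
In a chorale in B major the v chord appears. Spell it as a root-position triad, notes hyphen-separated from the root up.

The root, F#, is scale degree 5 — the same note in B major and B minor; only the chord quality changes. In B minor the chord on F# is F#–A–C#.

F#-A-C#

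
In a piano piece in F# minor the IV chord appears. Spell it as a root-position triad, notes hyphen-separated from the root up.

B-D#-F#

The root, B, is scale degree 4 — the same note in F# minor and F# major; only the chord quality changes. In F# major the chord on B is B–D#–F#.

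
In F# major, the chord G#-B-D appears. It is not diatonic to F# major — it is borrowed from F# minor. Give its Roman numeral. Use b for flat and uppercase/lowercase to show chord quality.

ii°

The root G# is the diatonic 2nd degree of F# major; the borrowing shows in the chord quality. G#–B–D is a diminished chord — the form found in F# minor, not the diatonic ii (G#m). Borrowed into F# major it is written ii°.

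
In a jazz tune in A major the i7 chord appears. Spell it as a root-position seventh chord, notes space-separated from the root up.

A C E G

The root, A, is scale degree 1 — the same note in A major and A minor; only the chord quality changes. Building the minor-seventh chord from the parallel minor on A: A–C–E–G.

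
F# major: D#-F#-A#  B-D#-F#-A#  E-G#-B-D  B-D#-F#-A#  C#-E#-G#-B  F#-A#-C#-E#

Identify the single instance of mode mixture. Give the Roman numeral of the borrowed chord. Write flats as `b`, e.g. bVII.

F# major has the diatonic set F#, G#m, A#m, B, C#, D#m, E#dim. D#–F#–A# = D#m, B–D#–F#–A# = Bmaj7, C#–E#–G#–B = C#7 and F#–A#–C#–E# = F#maj7 are all diatonic. E–G#–B–D doesn't fit — on degree 7 F# major would have E#dim (vii°). E7 is the degree-7 chord of F# minor, so it is the borrowed bVII7.

bVII7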